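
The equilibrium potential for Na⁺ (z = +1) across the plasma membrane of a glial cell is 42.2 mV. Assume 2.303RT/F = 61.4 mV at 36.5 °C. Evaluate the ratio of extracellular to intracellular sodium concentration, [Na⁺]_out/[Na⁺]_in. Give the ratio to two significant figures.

log₁₀([out]/[in]) = E·z/(61.4) = 42.2 × 1 / 61.4 = 0.6873
[out]/[in] = 10^(0.6873) = 4.867

4.9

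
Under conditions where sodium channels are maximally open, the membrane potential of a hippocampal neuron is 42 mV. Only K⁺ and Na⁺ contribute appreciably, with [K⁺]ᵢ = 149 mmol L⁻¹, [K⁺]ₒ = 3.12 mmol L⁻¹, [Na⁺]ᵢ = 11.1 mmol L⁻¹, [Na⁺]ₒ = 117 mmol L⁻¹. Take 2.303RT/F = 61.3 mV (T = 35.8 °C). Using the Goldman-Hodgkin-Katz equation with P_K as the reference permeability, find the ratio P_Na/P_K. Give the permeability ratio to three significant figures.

11.4

Let α = P_Na/P_K. GHK: Vm = 61.3·log₁₀[(Kₒ + α·Naₒ)/(Kᵢ + α·Naᵢ)].
10^(Vm/61.3) = 10^(42.0/61.3) = 4.8435
So 4.8435·(Kᵢ + α·Naᵢ) = Kₒ + α·Naₒ → α = (4.8435·149.0 − 3.12) / (117.0 − 4.8435·11.1)
α = (721.7 − 3.12) / (117.0 − 53.76) = 718.6/63.24 = 11.36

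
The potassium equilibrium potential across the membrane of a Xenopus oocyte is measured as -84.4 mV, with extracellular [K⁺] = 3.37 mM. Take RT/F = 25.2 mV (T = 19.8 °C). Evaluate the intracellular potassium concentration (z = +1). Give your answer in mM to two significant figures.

Nernst: E = (25.2/1) · ln([out]/[in]), so ln([out]/[in]) = -84.4 × 1 / 25.2 = -3.3492.
[out]/[in] = e^(-3.3492) = 0.03511.
[in] = 3.37 / 0.03511 = 95.98 mM.

96 mM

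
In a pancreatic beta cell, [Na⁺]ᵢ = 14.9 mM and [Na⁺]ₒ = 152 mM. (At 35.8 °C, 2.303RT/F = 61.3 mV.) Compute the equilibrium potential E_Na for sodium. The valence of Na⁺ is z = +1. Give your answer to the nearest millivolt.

62 mV

E = (61.3/z) · log₁₀([Na⁺]_out/[Na⁺]_in) with z = +1.
= (61.3/1) · log₁₀(152/14.9) = 61.30 · log₁₀(10.2)
= 61.30 · (1.0087) = 61.83 mV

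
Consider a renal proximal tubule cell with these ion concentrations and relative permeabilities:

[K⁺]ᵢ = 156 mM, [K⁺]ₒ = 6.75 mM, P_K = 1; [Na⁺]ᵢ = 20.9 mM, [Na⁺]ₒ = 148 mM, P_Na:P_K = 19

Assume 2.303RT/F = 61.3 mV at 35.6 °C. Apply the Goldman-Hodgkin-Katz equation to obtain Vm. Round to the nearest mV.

Vm = 61.3 · log₁₀[(Σ P·[cation]ₒ + Σ P·[anion]ᵢ) / (Σ P·[cation]ᵢ + Σ P·[anion]ₒ)]
Numerator = 1×6.75 + 19×148 = 2819
Denominator = 1×156 + 19×20.9 = 553.1
Vm = 61.3 · log₁₀(5.0963) = 61.3 × (0.7073) = 43.35 mV

43 mV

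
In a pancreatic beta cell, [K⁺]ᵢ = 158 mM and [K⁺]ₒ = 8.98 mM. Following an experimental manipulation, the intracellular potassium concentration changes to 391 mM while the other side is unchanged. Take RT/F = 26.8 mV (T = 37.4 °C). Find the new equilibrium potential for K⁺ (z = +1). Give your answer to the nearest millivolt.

After the shift: [K⁺]_out = 8.98, [K⁺]_in = 391 mM.
E_new = (26.8/1)·ln(8.98/391) = 26.80 · (-3.7737) = -101.14 mV

-101 mV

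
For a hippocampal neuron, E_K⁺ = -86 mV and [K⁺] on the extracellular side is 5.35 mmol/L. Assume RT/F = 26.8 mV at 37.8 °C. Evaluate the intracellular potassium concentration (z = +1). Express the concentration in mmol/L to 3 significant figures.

132 mmol/L

Nernst: E = (26.8/1) · ln([out]/[in]), so ln([out]/[in]) = -86.0 × 1 / 26.8 = -3.2090.
[out]/[in] = e^(-3.2090) = 0.0404.
[in] = 5.35 / 0.0404 = 132.4 mmol/L.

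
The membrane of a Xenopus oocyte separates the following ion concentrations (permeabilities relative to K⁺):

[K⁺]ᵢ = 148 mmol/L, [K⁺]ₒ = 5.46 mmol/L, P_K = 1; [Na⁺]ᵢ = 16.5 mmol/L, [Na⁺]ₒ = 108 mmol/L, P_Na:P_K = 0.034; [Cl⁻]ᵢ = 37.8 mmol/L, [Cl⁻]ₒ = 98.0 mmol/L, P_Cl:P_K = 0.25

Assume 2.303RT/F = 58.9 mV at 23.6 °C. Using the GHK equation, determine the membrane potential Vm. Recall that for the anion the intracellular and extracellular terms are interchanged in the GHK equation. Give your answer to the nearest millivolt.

Vm = 58.9 · log₁₀[(Σ P·[cation]ₒ + Σ P·[anion]ᵢ) / (Σ P·[cation]ᵢ + Σ P·[anion]ₒ)]
Numerator = 1×5.46 + 0.034×108 + 0.25×37.8 = 18.58
Denominator = 1×148 + 0.034×16.5 + 0.25×98.0 = 173.1
Vm = 58.9 · log₁₀(0.10737) = 58.9 × (-0.9691) = -57.08 mV

-57 mV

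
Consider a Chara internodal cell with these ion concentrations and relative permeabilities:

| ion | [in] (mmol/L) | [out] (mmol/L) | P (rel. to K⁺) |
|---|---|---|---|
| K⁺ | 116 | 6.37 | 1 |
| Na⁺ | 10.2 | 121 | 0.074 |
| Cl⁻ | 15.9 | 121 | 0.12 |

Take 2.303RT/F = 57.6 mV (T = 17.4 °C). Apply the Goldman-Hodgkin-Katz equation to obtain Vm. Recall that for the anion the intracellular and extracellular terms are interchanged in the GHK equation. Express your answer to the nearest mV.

-51 mV

Vm = 57.6 · log₁₀[(Σ P·[cation]ₒ + Σ P·[anion]ᵢ) / (Σ P·[cation]ᵢ + Σ P·[anion]ₒ)]
Numerator = 1×6.37 + 0.074×121 + 0.12×15.9 = 17.23
Denominator = 1×116 + 0.074×10.2 + 0.12×121 = 131.3
Vm = 57.6 · log₁₀(0.13127) = 57.6 × (-0.8818) = -50.79 mV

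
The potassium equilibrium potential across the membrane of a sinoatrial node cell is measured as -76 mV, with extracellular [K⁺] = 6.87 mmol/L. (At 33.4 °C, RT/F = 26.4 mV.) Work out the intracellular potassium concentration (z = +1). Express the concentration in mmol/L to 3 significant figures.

122 mmol/L

Nernst: E = (26.4/1) · ln([out]/[in]), so ln([out]/[in]) = -76.0 × 1 / 26.4 = -2.8788.
[out]/[in] = e^(-2.8788) = 0.0562.
[in] = 6.87 / 0.0562 = 122.2 mmol/L.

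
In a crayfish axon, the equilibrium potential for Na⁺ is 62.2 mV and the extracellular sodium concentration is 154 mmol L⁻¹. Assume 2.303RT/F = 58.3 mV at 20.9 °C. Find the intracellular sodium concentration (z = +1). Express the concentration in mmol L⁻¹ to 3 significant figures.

13.2 mmol L⁻¹

Nernst: E = (58.3/1) · log₁₀([out]/[in]), so log₁₀([out]/[in]) = 62.2 × 1 / 58.3 = 1.0669.
[out]/[in] = 10^(1.0669) = 11.67.
[in] = 154 / 11.67 = 13.2 mmol L⁻¹.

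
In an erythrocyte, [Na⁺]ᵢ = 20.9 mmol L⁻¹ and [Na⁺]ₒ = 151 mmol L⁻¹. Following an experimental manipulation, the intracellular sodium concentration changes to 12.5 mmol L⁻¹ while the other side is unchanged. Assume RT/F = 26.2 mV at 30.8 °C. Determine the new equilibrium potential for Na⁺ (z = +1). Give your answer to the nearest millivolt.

65 mV

After the shift: [Na⁺]_out = 151, [Na⁺]_in = 12.5 mmol L⁻¹.
E_new = (26.2/1)·ln(151/12.5) = 26.20 · (2.4916) = 65.28 mV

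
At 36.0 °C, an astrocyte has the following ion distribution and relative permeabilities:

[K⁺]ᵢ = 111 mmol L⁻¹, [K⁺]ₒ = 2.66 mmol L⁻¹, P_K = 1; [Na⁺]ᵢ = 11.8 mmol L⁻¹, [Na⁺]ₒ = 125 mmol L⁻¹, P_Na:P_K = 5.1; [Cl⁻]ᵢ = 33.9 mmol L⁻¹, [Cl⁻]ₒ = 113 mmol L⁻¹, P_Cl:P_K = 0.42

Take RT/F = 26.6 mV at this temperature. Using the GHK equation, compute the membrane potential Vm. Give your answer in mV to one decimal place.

Vm = 26.6 · ln[(Σ P·[cation]ₒ + Σ P·[anion]ᵢ) / (Σ P·[cation]ᵢ + Σ P·[anion]ₒ)]
Numerator = 1×2.66 + 5.1×125 + 0.42×33.9 = 654.4
Denominator = 1×111 + 5.1×11.8 + 0.42×113 = 218.6
Vm = 26.6 · ln(2.993) = 26.6 × (1.0963) = 29.16 mV

29.2 mV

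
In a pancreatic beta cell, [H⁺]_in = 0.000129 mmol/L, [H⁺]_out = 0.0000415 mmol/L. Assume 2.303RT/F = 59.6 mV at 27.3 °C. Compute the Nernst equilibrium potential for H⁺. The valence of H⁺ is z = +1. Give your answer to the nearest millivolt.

E = (59.6/z) · log₁₀([H⁺]_out/[H⁺]_in) with z = +1.
= (59.6/1) · log₁₀(0.0000415/0.000129) = 59.60 · log₁₀(0.3217)
= 59.60 · (-0.4925) = -29.36 mV

-29 mV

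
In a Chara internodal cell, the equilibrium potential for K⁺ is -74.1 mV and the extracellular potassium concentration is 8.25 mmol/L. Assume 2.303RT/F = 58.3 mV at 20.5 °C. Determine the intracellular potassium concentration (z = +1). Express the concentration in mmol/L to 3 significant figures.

Nernst: E = (58.3/1) · log₁₀([out]/[in]), so log₁₀([out]/[in]) = -74.1 × 1 / 58.3 = -1.2710.
[out]/[in] = 10^(-1.2710) = 0.05358.
[in] = 8.25 / 0.05358 = 154 mmol/L.

154 mmol/L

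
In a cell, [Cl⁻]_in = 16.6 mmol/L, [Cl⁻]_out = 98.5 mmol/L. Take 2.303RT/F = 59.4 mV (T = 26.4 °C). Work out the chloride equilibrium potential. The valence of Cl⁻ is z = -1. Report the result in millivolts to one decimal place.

-45.9 mV

E = (59.4/z) · log₁₀([Cl⁻]_out/[Cl⁻]_in) with z = -1.
For an anion, dividing by z = -1 reverses the sign.
= (59.4/-1) · log₁₀(98.5/16.6) = -59.40 · log₁₀(5.934)
= -59.40 · (0.7733) = -45.94 mV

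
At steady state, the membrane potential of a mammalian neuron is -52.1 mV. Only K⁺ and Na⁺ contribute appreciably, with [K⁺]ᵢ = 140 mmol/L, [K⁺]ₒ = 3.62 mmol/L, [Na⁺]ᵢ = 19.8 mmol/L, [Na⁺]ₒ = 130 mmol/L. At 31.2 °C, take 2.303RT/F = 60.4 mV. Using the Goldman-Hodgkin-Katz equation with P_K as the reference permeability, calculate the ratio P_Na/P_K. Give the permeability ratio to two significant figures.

Let α = P_Na/P_K. GHK: Vm = 60.4·log₁₀[(Kₒ + α·Naₒ)/(Kᵢ + α·Naᵢ)].
10^(Vm/60.4) = 10^(-52.1/60.4) = 0.13722
So 0.13722·(Kᵢ + α·Naᵢ) = Kₒ + α·Naₒ → α = (0.13722·140.0 − 3.62) / (130.0 − 0.13722·19.8)
α = (19.21 − 3.62) / (130.0 − 2.717) = 15.59/127.3 = 0.1225

0.12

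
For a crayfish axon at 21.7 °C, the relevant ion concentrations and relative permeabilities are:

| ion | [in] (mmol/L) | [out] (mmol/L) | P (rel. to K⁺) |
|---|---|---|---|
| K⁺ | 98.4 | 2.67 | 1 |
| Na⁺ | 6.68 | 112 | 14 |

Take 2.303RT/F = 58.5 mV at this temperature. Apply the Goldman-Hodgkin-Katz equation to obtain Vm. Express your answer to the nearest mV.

53 mV

Vm = 58.5 · log₁₀[(Σ P·[cation]ₒ + Σ P·[anion]ᵢ) / (Σ P·[cation]ᵢ + Σ P·[anion]ₒ)]
Numerator = 1×2.67 + 14×112 = 1571
Denominator = 1×98.4 + 14×6.68 = 191.9
Vm = 58.5 · log₁₀(8.184) = 58.5 × (0.9130) = 53.41 mV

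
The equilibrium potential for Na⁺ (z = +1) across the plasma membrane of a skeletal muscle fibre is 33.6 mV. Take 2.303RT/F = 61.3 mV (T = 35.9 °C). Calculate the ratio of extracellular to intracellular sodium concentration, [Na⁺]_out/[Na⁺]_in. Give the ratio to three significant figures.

3.53

log₁₀([out]/[in]) = E·z/(61.3) = 33.6 × 1 / 61.3 = 0.5481
[out]/[in] = 10^(0.5481) = 3.533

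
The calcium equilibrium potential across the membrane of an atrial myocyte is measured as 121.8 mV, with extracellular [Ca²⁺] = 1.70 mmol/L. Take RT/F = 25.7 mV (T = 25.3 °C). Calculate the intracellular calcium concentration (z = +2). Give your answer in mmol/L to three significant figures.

0.000130 mmol/L

Nernst: E = (25.7/2) · ln([out]/[in]), so ln([out]/[in]) = 121.8 × 2 / 25.7 = 9.4786.
[out]/[in] = e^(9.4786) = 1.308e+04.
[in] = 1.70 / 1.308e+04 = 0.00013 mmol/L.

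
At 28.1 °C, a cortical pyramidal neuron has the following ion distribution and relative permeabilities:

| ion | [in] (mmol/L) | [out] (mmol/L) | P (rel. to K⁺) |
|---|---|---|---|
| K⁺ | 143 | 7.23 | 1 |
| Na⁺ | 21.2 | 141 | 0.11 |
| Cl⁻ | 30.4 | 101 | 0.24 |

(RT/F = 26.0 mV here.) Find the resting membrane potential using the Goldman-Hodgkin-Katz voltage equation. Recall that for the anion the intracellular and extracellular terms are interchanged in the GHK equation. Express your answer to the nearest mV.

-45 mV

Vm = 26.0 · ln[(Σ P·[cation]ₒ + Σ P·[anion]ᵢ) / (Σ P·[cation]ᵢ + Σ P·[anion]ₒ)]
Numerator = 1×7.23 + 0.11×141 + 0.24×30.4 = 30.04
Denominator = 1×143 + 0.11×21.2 + 0.24×101 = 169.6
Vm = 26.0 · ln(0.17713) = 26.0 × (-1.7309) = -45.00 mV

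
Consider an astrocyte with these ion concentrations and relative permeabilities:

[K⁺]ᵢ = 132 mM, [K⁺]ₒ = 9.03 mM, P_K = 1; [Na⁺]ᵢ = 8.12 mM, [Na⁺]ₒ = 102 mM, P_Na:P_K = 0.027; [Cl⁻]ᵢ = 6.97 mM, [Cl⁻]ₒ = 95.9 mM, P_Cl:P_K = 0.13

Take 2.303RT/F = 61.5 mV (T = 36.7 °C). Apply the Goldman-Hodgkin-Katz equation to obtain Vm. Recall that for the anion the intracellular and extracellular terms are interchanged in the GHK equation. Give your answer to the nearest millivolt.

-65 mV

Vm = 61.5 · log₁₀[(Σ P·[cation]ₒ + Σ P·[anion]ᵢ) / (Σ P·[cation]ᵢ + Σ P·[anion]ₒ)]
Numerator = 1×9.03 + 0.027×102 + 0.13×6.97 = 12.69
Denominator = 1×132 + 0.027×8.12 + 0.13×95.9 = 144.7
Vm = 61.5 · log₁₀(0.087708) = 61.5 × (-1.0570) = -65.00 mV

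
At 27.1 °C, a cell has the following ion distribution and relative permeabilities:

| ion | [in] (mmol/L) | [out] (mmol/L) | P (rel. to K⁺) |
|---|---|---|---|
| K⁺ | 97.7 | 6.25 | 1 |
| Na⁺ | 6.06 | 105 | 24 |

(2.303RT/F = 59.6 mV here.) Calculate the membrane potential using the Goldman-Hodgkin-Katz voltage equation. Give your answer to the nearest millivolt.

Vm = 59.6 · log₁₀[(Σ P·[cation]ₒ + Σ P·[anion]ᵢ) / (Σ P·[cation]ᵢ + Σ P·[anion]ₒ)]
Numerator = 1×6.25 + 24×105 = 2526
Denominator = 1×97.7 + 24×6.06 = 243.1
Vm = 59.6 · log₁₀(10.39) = 59.6 × (1.0166) = 60.59 mV

61 mV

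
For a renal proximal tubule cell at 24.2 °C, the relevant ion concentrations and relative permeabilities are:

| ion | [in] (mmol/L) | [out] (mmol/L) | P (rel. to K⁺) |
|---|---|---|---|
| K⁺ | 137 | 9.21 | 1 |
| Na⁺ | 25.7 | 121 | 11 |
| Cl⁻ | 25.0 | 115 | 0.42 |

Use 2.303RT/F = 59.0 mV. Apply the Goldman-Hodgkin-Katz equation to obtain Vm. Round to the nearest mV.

Vm = 59.0 · log₁₀[(Σ P·[cation]ₒ + Σ P·[anion]ᵢ) / (Σ P·[cation]ᵢ + Σ P·[anion]ₒ)]
Numerator = 1×9.21 + 11×121 + 0.42×25.0 = 1351
Denominator = 1×137 + 11×25.7 + 0.42×115 = 468
Vm = 59.0 · log₁₀(2.8861) = 59.0 × (0.4603) = 27.16 mV

27 mV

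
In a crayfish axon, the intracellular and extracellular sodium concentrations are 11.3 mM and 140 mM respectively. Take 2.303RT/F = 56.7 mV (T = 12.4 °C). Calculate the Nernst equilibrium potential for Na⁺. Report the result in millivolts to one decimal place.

E = (56.7/z) · log₁₀([Na⁺]_out/[Na⁺]_in) with z = +1.
= (56.7/1) · log₁₀(140/11.3) = 56.70 · log₁₀(12.39)
= 56.70 · (1.0930) = 61.98 mV

62.0 mV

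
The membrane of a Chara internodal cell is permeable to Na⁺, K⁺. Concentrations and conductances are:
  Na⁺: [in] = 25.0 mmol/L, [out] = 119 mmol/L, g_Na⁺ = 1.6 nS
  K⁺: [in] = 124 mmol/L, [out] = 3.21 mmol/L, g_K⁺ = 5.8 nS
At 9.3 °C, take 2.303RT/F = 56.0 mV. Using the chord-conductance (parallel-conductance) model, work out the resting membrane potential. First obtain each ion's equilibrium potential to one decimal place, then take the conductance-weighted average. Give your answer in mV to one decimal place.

-61.5 mV

E_Na⁺ = (56.0/1)·log₁₀(119/25.0) = 37.9 mV
E_K⁺ = (56.0/1)·log₁₀(3.21/124) = -88.9 mV
Vm = (Σ gᵢEᵢ)/(Σ gᵢ) = (1.6·37.9 + 5.8·-88.9) / (1.6 + 5.8)
= -454.98 / 7.4 = -61.48 mV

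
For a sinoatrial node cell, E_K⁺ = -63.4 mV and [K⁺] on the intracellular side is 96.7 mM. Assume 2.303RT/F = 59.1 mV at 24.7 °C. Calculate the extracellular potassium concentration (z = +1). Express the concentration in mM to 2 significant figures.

8.2 mM

Nernst: E = (59.1/1) · log₁₀([out]/[in]), so log₁₀([out]/[in]) = -63.4 × 1 / 59.1 = -1.0728.
[out]/[in] = 10^(-1.0728) = 0.08457.
[out] = 0.08457 × 96.7 = 8.178 mM.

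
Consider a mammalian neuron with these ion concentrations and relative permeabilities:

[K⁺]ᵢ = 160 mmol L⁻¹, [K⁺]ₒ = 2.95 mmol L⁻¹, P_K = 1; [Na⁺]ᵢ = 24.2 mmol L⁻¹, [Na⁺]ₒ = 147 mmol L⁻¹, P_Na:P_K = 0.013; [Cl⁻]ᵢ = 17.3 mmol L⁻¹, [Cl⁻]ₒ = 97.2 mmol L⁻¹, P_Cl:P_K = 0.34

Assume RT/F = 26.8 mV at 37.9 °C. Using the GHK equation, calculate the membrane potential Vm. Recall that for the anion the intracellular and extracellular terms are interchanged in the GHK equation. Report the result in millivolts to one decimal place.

-77.5 mV

Vm = 26.8 · ln[(Σ P·[cation]ₒ + Σ P·[anion]ᵢ) / (Σ P·[cation]ᵢ + Σ P·[anion]ₒ)]
Numerator = 1×2.95 + 0.013×147 + 0.34×17.3 = 10.74
Denominator = 1×160 + 0.013×24.2 + 0.34×97.2 = 193.4
Vm = 26.8 · ln(0.055559) = 26.8 × (-2.8903) = -77.46 mV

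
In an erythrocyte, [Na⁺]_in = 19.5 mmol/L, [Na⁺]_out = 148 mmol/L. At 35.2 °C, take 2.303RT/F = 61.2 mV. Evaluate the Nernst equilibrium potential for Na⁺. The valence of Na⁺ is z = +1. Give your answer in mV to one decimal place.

E = (61.2/z) · log₁₀([Na⁺]_out/[Na⁺]_in) with z = +1.
= (61.2/1) · log₁₀(148/19.5) = 61.20 · log₁₀(7.59)
= 61.20 · (0.8802) = 53.87 mV

53.9 mV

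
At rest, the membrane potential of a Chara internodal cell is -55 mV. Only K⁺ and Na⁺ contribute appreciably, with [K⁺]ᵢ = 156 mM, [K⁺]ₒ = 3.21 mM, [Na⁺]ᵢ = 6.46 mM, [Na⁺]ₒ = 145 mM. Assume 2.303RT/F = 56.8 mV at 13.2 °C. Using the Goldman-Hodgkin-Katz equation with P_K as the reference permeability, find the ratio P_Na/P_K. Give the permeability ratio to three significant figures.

0.0940

Let α = P_Na/P_K. GHK: Vm = 56.8·log₁₀[(Kₒ + α·Naₒ)/(Kᵢ + α·Naᵢ)].
10^(Vm/56.8) = 10^(-55.0/56.8) = 0.10757
So 0.10757·(Kᵢ + α·Naᵢ) = Kₒ + α·Naₒ → α = (0.10757·156.0 − 3.21) / (145.0 − 0.10757·6.46)
α = (16.78 − 3.21) / (145.0 − 0.6949) = 13.57/144.3 = 0.09404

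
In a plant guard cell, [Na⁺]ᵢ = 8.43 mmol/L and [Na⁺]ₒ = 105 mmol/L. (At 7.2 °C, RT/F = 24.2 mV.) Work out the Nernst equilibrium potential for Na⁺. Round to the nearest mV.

61 mV

E = (24.2/z) · ln([Na⁺]_out/[Na⁺]_in) with z = +1.
= (24.2/1) · ln(105/8.43) = 24.20 · ln(12.46)
= 24.20 · (2.5222) = 61.04 mV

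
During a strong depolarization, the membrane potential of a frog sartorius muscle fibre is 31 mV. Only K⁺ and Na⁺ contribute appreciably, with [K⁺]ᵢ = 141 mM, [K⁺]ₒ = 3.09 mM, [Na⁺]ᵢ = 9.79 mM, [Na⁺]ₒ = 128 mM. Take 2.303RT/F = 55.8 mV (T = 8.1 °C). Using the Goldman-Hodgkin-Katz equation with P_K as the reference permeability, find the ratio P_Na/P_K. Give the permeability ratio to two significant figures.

Let α = P_Na/P_K. GHK: Vm = 55.8·log₁₀[(Kₒ + α·Naₒ)/(Kᵢ + α·Naᵢ)].
10^(Vm/55.8) = 10^(31.0/55.8) = 3.5938
So 3.5938·(Kᵢ + α·Naᵢ) = Kₒ + α·Naₒ → α = (3.5938·141.0 − 3.09) / (128.0 − 3.5938·9.79)
α = (506.7 − 3.09) / (128.0 − 35.18) = 503.6/92.82 = 5.426

5.4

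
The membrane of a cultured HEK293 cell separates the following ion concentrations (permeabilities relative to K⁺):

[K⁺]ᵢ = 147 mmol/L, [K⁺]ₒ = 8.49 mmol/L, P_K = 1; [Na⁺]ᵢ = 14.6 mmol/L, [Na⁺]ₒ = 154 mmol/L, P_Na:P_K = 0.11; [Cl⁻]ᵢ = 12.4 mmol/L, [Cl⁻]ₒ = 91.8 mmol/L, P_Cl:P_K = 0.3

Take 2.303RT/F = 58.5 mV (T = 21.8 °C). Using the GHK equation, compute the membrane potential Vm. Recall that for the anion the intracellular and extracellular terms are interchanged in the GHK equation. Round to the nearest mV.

-46 mV

Vm = 58.5 · log₁₀[(Σ P·[cation]ₒ + Σ P·[anion]ᵢ) / (Σ P·[cation]ᵢ + Σ P·[anion]ₒ)]
Numerator = 1×8.49 + 0.11×154 + 0.3×12.4 = 29.15
Denominator = 1×147 + 0.11×14.6 + 0.3×91.8 = 176.1
Vm = 58.5 · log₁₀(0.16549) = 58.5 × (-0.7812) = -45.70 mV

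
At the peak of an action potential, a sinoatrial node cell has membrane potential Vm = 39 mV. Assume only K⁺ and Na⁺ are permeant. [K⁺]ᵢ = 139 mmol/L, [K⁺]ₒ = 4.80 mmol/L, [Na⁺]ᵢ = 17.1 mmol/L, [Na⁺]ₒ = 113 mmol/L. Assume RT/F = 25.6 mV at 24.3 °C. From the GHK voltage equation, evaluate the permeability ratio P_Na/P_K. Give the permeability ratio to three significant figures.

18.3

Let α = P_Na/P_K. GHK: Vm = 25.6·ln[(Kₒ + α·Naₒ)/(Kᵢ + α·Naᵢ)].
e^(Vm/25.6) = e^(39.0/25.6) = 4.588
So 4.588·(Kᵢ + α·Naᵢ) = Kₒ + α·Naₒ → α = (4.588·139.0 − 4.8) / (113.0 − 4.588·17.1)
α = (637.7 − 4.8) / (113.0 − 78.45) = 632.9/34.55 = 18.32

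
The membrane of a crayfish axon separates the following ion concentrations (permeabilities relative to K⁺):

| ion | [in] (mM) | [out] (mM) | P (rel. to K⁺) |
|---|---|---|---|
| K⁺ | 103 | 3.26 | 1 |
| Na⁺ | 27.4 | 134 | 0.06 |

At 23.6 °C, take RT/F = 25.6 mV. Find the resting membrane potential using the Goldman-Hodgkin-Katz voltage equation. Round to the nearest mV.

Vm = 25.6 · ln[(Σ P·[cation]ₒ + Σ P·[anion]ᵢ) / (Σ P·[cation]ᵢ + Σ P·[anion]ₒ)]
Numerator = 1×3.26 + 0.06×134 = 11.3
Denominator = 1×103 + 0.06×27.4 = 104.6
Vm = 25.6 · ln(0.10799) = 25.6 × (-2.2258) = -56.98 mV

-57 mV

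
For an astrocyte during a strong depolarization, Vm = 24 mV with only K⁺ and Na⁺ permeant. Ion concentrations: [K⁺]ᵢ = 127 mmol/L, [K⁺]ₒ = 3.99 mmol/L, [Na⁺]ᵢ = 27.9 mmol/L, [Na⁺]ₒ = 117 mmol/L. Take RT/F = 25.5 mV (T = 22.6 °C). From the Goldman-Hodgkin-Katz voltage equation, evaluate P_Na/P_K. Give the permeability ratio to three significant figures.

Let α = P_Na/P_K. GHK: Vm = 25.5·ln[(Kₒ + α·Naₒ)/(Kᵢ + α·Naᵢ)].
e^(Vm/25.5) = e^(24.0/25.5) = 2.563
So 2.563·(Kᵢ + α·Naᵢ) = Kₒ + α·Naₒ → α = (2.563·127.0 − 3.99) / (117.0 − 2.563·27.9)
α = (325.5 − 3.99) / (117.0 − 71.51) = 321.5/45.49 = 7.067

7.07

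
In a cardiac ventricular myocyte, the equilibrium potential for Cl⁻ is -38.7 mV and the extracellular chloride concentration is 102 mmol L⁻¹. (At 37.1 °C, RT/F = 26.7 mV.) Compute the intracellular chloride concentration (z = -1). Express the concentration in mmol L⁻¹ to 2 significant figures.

Nernst: E = (26.7/-1) · ln([out]/[in]), so ln([out]/[in]) = -38.7 × -1 / 26.7 = 1.4494.
[out]/[in] = e^(1.4494) = 4.261.
[in] = 102 / 4.261 = 23.94 mmol L⁻¹.

24 mmol L⁻¹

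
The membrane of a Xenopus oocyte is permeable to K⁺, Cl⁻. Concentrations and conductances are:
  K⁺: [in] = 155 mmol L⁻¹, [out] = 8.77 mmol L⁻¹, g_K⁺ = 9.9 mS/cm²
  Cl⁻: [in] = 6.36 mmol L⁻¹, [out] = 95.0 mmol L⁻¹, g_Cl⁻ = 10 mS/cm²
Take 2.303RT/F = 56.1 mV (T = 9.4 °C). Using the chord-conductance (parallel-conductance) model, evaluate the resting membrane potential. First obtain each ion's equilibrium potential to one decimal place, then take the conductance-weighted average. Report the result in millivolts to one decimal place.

-67.9 mV

E_K⁺ = (56.1/1)·log₁₀(8.77/155) = -70.0 mV
E_Cl⁻ = (56.1/-1)·log₁₀(95.0/6.36) = -65.9 mV
Vm = (Σ gᵢEᵢ)/(Σ gᵢ) = (9.9·-70.0 + 10·-65.9) / (9.9 + 10)
= -1352.00 / 19.9 = -67.94 mV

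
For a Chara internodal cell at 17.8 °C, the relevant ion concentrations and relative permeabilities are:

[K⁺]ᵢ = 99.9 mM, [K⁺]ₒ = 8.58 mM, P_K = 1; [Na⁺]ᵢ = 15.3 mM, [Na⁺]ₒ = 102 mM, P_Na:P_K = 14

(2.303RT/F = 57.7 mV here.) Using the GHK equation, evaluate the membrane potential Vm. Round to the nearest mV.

38 mV

Vm = 57.7 · log₁₀[(Σ P·[cation]ₒ + Σ P·[anion]ᵢ) / (Σ P·[cation]ᵢ + Σ P·[anion]ₒ)]
Numerator = 1×8.58 + 14×102 = 1437
Denominator = 1×99.9 + 14×15.3 = 314.1
Vm = 57.7 · log₁₀(4.5736) = 57.7 × (0.6603) = 38.10 mV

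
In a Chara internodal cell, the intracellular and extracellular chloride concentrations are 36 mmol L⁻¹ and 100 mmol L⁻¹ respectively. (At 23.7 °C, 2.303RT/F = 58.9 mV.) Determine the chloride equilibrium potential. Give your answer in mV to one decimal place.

-26.1 mV

E = (58.9/z) · log₁₀([Cl⁻]_out/[Cl⁻]_in) with z = -1.
For an anion, dividing by z = -1 reverses the sign.
= (58.9/-1) · log₁₀(100/36) = -58.90 · log₁₀(2.778)
= -58.90 · (0.4437) = -26.13 mV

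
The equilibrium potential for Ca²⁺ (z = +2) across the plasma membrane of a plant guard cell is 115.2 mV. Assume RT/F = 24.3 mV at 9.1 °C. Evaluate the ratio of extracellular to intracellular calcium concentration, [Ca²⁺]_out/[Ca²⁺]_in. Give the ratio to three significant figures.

ln([out]/[in]) = E·z/(24.3) = 115.2 × 2 / 24.3 = 9.4815
[out]/[in] = e^(9.4815) = 1.311e+04

13100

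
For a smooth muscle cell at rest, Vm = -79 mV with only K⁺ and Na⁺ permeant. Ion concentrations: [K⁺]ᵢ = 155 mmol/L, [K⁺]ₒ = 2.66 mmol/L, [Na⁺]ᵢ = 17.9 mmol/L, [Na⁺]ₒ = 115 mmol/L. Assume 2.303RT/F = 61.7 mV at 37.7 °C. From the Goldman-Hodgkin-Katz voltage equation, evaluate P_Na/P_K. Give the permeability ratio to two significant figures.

Let α = P_Na/P_K. GHK: Vm = 61.7·log₁₀[(Kₒ + α·Naₒ)/(Kᵢ + α·Naᵢ)].
10^(Vm/61.7) = 10^(-79.0/61.7) = 0.052434
So 0.052434·(Kᵢ + α·Naᵢ) = Kₒ + α·Naₒ → α = (0.052434·155.0 − 2.66) / (115.0 − 0.052434·17.9)
α = (8.127 − 2.66) / (115.0 − 0.9386) = 5.467/114.1 = 0.04793

0.048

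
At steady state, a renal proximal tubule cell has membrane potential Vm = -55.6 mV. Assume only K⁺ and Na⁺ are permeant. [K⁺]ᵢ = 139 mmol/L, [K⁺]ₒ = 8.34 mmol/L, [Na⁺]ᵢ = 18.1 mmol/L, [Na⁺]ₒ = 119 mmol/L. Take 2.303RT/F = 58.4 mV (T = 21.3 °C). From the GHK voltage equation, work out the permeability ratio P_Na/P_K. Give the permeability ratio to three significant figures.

0.0614

Let α = P_Na/P_K. GHK: Vm = 58.4·log₁₀[(Kₒ + α·Naₒ)/(Kᵢ + α·Naᵢ)].
10^(Vm/58.4) = 10^(-55.6/58.4) = 0.11167
So 0.11167·(Kᵢ + α·Naᵢ) = Kₒ + α·Naₒ → α = (0.11167·139.0 − 8.34) / (119.0 − 0.11167·18.1)
α = (15.52 − 8.34) / (119.0 − 2.021) = 7.182/117 = 0.0614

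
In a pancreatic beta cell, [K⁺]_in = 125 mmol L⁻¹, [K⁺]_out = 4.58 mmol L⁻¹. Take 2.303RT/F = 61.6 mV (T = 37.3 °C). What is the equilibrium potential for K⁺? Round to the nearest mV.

E = (61.6/z) · log₁₀([K⁺]_out/[K⁺]_in) with z = +1.
= (61.6/1) · log₁₀(4.58/125) = 61.60 · log₁₀(0.03664)
= 61.60 · (-1.4360) = -88.46 mV

-88 mV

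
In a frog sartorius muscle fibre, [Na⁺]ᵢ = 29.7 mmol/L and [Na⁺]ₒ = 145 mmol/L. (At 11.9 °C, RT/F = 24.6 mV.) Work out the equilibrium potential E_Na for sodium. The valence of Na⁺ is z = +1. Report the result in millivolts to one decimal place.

E = (24.6/z) · ln([Na⁺]_out/[Na⁺]_in) with z = +1.
= (24.6/1) · ln(145/29.7) = 24.60 · ln(4.882)
= 24.60 · (1.5856) = 39.01 mV

39.0 mV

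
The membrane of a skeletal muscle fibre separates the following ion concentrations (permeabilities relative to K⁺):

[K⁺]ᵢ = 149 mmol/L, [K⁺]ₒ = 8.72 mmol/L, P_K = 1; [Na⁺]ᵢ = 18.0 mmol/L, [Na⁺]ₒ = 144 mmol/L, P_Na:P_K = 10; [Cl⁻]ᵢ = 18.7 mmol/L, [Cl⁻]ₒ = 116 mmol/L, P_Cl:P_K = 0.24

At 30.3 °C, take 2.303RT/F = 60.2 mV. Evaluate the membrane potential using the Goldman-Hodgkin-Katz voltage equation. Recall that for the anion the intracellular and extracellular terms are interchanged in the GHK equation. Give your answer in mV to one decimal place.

Vm = 60.2 · log₁₀[(Σ P·[cation]ₒ + Σ P·[anion]ᵢ) / (Σ P·[cation]ᵢ + Σ P·[anion]ₒ)]
Numerator = 1×8.72 + 10×144 + 0.24×18.7 = 1453
Denominator = 1×149 + 10×18.0 + 0.24×116 = 356.8
Vm = 60.2 · log₁₀(4.0724) = 60.2 × (0.6099) = 36.71 mV

36.7 mV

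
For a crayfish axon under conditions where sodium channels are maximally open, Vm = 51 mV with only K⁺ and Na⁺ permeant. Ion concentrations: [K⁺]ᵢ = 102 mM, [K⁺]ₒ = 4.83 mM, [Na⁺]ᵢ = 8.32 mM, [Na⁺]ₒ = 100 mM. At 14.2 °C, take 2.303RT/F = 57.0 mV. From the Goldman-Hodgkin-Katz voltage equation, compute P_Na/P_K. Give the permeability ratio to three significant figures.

Let α = P_Na/P_K. GHK: Vm = 57.0·log₁₀[(Kₒ + α·Naₒ)/(Kᵢ + α·Naᵢ)].
10^(Vm/57.0) = 10^(51.0/57.0) = 7.8476
So 7.8476·(Kᵢ + α·Naᵢ) = Kₒ + α·Naₒ → α = (7.8476·102.0 − 4.83) / (100.0 − 7.8476·8.32)
α = (800.5 − 4.83) / (100.0 − 65.29) = 795.6/34.71 = 22.92

22.9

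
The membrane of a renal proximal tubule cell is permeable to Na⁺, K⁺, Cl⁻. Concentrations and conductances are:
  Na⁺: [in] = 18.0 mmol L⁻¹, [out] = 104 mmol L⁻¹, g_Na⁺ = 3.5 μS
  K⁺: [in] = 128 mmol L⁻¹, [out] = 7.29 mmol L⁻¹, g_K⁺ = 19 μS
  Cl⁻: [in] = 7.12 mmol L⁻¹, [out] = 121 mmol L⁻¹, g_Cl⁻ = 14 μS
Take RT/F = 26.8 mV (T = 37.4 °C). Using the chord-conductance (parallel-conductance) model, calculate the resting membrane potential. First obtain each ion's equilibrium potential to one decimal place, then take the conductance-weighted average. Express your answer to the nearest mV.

-65 mV

E_Na⁺ = (26.8/1)·ln(104/18.0) = 47.0 mV
E_K⁺ = (26.8/1)·ln(7.29/128) = -76.8 mV
E_Cl⁻ = (26.8/-1)·ln(121/7.12) = -75.9 mV
Vm = (Σ gᵢEᵢ)/(Σ gᵢ) = (3.5·47.0 + 19·-76.8 + 14·-75.9) / (3.5 + 19 + 14)
= -2357.30 / 36.5 = -64.58 mV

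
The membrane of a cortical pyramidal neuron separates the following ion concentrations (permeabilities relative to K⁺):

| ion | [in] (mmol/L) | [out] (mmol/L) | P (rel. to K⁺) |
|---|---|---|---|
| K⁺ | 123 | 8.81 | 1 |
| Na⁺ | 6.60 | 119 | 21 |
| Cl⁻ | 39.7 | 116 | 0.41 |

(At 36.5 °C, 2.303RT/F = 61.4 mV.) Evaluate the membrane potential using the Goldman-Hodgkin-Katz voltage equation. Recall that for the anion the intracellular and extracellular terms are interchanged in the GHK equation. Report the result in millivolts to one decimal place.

Vm = 61.4 · log₁₀[(Σ P·[cation]ₒ + Σ P·[anion]ᵢ) / (Σ P·[cation]ᵢ + Σ P·[anion]ₒ)]
Numerator = 1×8.81 + 21×119 + 0.41×39.7 = 2524
Denominator = 1×123 + 21×6.60 + 0.41×116 = 309.2
Vm = 61.4 · log₁₀(8.1643) = 61.4 × (0.9119) = 55.99 mV

56.0 mV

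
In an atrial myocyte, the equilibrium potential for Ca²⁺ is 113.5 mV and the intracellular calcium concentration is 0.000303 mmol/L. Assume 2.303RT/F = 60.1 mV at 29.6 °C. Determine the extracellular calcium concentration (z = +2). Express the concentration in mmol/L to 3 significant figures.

Nernst: E = (60.1/2) · log₁₀([out]/[in]), so log₁₀([out]/[in]) = 113.5 × 2 / 60.1 = 3.7770.
[out]/[in] = 10^(3.7770) = 5985.
[out] = 5985 × 0.000303 = 1.813 mmol/L.

1.81 mmol/L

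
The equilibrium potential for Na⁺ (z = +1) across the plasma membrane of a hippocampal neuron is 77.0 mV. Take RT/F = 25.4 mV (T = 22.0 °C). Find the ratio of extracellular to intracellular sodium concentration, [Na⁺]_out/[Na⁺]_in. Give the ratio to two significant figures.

ln([out]/[in]) = E·z/(25.4) = 77.0 × 1 / 25.4 = 3.0315
[out]/[in] = e^(3.0315) = 20.73

21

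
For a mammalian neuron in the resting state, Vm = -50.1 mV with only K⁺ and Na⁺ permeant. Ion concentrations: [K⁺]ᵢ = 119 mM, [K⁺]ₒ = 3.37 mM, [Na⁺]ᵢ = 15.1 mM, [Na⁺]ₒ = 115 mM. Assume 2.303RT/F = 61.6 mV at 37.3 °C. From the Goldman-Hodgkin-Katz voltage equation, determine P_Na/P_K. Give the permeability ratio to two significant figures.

Let α = P_Na/P_K. GHK: Vm = 61.6·log₁₀[(Kₒ + α·Naₒ)/(Kᵢ + α·Naᵢ)].
10^(Vm/61.6) = 10^(-50.1/61.6) = 0.15371
So 0.15371·(Kᵢ + α·Naᵢ) = Kₒ + α·Naₒ → α = (0.15371·119.0 − 3.37) / (115.0 − 0.15371·15.1)
α = (18.29 − 3.37) / (115.0 − 2.321) = 14.92/112.7 = 0.1324

0.13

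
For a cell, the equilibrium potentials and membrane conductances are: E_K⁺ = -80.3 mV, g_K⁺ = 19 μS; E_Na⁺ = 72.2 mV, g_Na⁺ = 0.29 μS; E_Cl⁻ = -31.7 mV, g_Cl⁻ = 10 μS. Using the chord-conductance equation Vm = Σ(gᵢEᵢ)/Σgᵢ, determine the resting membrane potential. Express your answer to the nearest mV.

-62 mV

Σ gᵢEᵢ = 19·(-80.3) + 0.29·(72.2) + 10·(-31.7) = -1821.76
Σ gᵢ = 19 + 0.29 + 10 = 29.29
Vm = -1821.76 / 29.29 = -62.20 mV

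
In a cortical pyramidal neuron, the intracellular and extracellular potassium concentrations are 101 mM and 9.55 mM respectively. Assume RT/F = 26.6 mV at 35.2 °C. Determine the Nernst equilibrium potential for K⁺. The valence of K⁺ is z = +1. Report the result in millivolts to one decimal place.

-62.7 mV

E = (26.6/z) · ln([K⁺]_out/[K⁺]_in) with z = +1.
= (26.6/1) · ln(9.55/101) = 26.60 · ln(0.09455)
= 26.60 · (-2.3586) = -62.74 mV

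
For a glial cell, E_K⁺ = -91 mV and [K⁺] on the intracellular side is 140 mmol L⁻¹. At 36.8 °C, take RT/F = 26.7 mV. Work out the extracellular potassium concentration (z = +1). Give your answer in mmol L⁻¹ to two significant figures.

Nernst: E = (26.7/1) · ln([out]/[in]), so ln([out]/[in]) = -91.0 × 1 / 26.7 = -3.4082.
[out]/[in] = e^(-3.4082) = 0.0331.
[out] = 0.0331 × 140 = 4.634 mmol L⁻¹.

4.6 mmol L⁻¹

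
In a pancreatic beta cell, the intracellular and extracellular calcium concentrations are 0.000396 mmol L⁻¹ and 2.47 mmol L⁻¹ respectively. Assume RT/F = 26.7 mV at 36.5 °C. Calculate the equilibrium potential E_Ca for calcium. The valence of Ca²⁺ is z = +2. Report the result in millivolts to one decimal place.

116.7 mV

E = (26.7/z) · ln([Ca²⁺]_out/[Ca²⁺]_in) with z = +2.
= (26.7/2) · ln(2.47/0.000396) = 13.35 · ln(6237)
= 13.35 · (8.7383) = 116.66 mV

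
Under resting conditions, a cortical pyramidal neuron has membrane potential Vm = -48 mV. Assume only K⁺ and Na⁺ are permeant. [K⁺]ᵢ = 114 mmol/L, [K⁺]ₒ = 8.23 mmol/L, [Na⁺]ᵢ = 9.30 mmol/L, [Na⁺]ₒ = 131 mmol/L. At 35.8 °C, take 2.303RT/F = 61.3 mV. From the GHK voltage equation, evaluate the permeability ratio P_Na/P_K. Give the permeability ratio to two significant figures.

Let α = P_Na/P_K. GHK: Vm = 61.3·log₁₀[(Kₒ + α·Naₒ)/(Kᵢ + α·Naᵢ)].
10^(Vm/61.3) = 10^(-48.0/61.3) = 0.1648
So 0.1648·(Kᵢ + α·Naᵢ) = Kₒ + α·Naₒ → α = (0.1648·114.0 − 8.23) / (131.0 − 0.1648·9.3)
α = (18.79 − 8.23) / (131.0 − 1.533) = 10.56/129.5 = 0.08155

0.082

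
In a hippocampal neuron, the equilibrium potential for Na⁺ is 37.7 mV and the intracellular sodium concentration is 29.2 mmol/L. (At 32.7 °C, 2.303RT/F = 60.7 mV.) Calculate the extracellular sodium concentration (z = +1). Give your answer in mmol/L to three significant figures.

Nernst: E = (60.7/1) · log₁₀([out]/[in]), so log₁₀([out]/[in]) = 37.7 × 1 / 60.7 = 0.6211.
[out]/[in] = 10^(0.6211) = 4.179.
[out] = 4.179 × 29.2 = 122 mmol/L.

122 mmol/L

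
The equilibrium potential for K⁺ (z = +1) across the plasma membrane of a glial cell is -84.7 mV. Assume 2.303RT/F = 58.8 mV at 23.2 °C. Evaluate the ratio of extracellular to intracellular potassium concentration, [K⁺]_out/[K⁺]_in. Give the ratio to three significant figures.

0.0363

log₁₀([out]/[in]) = E·z/(58.8) = -84.7 × 1 / 58.8 = -1.4405
[out]/[in] = 10^(-1.4405) = 0.03627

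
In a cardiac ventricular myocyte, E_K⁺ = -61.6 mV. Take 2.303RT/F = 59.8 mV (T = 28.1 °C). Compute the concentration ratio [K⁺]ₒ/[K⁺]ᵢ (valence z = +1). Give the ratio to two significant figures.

0.093

log₁₀([out]/[in]) = E·z/(59.8) = -61.6 × 1 / 59.8 = -1.0301
[out]/[in] = 10^(-1.0301) = 0.0933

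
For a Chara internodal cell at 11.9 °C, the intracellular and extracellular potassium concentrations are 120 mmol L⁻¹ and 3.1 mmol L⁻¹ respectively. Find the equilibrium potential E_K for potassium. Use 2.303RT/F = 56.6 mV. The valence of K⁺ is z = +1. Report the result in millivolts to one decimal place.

-89.9 mV

E = (56.6/z) · log₁₀([K⁺]_out/[K⁺]_in) with z = +1.
= (56.6/1) · log₁₀(3.1/120) = 56.60 · log₁₀(0.02583)
= 56.60 · (-1.5878) = -89.87 mV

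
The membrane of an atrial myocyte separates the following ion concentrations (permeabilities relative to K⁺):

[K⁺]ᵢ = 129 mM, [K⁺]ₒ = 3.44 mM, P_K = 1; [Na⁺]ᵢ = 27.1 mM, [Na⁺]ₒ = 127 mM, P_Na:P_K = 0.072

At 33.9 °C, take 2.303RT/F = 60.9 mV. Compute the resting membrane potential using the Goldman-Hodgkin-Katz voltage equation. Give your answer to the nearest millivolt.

Vm = 60.9 · log₁₀[(Σ P·[cation]ₒ + Σ P·[anion]ᵢ) / (Σ P·[cation]ᵢ + Σ P·[anion]ₒ)]
Numerator = 1×3.44 + 0.072×127 = 12.58
Denominator = 1×129 + 0.072×27.1 = 131
Vm = 60.9 · log₁₀(0.096097) = 60.9 × (-1.0173) = -61.95 mV

-62 mV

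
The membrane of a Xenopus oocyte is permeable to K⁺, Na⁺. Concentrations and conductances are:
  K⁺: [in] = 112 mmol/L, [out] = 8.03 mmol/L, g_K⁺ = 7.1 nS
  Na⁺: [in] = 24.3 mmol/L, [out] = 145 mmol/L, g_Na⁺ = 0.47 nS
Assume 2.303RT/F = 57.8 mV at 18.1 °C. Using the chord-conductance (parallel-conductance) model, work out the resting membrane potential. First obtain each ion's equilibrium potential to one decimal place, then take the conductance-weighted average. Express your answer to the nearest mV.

-59 mV

E_K⁺ = (57.8/1)·log₁₀(8.03/112) = -66.2 mV
E_Na⁺ = (57.8/1)·log₁₀(145/24.3) = 44.8 mV
Vm = (Σ gᵢEᵢ)/(Σ gᵢ) = (7.1·-66.2 + 0.47·44.8) / (7.1 + 0.47)
= -448.96 / 7.57 = -59.31 mV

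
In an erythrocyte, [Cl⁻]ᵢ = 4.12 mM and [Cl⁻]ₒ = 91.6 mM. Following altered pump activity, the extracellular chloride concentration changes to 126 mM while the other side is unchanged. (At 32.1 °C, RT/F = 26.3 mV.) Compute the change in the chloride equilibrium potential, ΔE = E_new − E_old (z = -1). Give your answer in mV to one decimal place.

-8.4 mV

E_old = (26.3/-1)·ln(91.6/4.12) = -81.57 mV
E_new = (26.3/-1)·ln(126/4.12) = -89.96 mV
ΔE = -89.96 − (-81.57) = -8.39 mV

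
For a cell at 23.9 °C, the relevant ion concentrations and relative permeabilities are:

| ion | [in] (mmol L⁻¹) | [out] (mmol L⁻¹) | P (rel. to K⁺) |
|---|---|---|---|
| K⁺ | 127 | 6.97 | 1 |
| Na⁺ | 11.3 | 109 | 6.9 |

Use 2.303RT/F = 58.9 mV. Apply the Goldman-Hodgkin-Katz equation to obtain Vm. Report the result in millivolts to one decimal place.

Vm = 58.9 · log₁₀[(Σ P·[cation]ₒ + Σ P·[anion]ᵢ) / (Σ P·[cation]ᵢ + Σ P·[anion]ₒ)]
Numerator = 1×6.97 + 6.9×109 = 759.1
Denominator = 1×127 + 6.9×11.3 = 205
Vm = 58.9 · log₁₀(3.7033) = 58.9 × (0.5686) = 33.49 mV

33.5 mV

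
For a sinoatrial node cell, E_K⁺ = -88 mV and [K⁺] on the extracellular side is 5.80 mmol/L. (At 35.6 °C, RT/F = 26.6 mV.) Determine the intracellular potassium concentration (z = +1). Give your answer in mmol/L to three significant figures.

159 mmol/L

Nernst: E = (26.6/1) · ln([out]/[in]), so ln([out]/[in]) = -88.0 × 1 / 26.6 = -3.3083.
[out]/[in] = e^(-3.3083) = 0.03658.
[in] = 5.80 / 0.03658 = 158.6 mmol/L.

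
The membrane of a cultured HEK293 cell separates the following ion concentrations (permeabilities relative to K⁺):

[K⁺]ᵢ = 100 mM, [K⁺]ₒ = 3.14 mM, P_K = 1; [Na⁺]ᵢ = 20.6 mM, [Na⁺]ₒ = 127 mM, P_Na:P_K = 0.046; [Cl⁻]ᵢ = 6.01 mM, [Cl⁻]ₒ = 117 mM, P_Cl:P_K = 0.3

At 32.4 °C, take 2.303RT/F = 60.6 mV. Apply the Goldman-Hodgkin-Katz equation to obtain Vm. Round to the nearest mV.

Vm = 60.6 · log₁₀[(Σ P·[cation]ₒ + Σ P·[anion]ᵢ) / (Σ P·[cation]ᵢ + Σ P·[anion]ₒ)]
Numerator = 1×3.14 + 0.046×127 + 0.3×6.01 = 10.79
Denominator = 1×100 + 0.046×20.6 + 0.3×117 = 136
Vm = 60.6 · log₁₀(0.079274) = 60.6 × (-1.1009) = -66.71 mV

-67 mV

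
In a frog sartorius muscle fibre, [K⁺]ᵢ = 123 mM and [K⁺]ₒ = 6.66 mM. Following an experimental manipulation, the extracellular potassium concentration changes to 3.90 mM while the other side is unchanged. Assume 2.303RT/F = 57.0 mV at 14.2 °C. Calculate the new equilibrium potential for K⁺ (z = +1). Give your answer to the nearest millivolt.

-85 mV

After the shift: [K⁺]_out = 3.90, [K⁺]_in = 123 mM.
E_new = (57.0/1)·log₁₀(3.90/123) = 57.00 · (-1.4988) = -85.43 mV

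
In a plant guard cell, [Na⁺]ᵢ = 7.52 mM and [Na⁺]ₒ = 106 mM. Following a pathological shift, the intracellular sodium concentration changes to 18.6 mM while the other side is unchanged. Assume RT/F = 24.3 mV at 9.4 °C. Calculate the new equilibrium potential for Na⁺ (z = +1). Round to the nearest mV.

42 mV

After the shift: [Na⁺]_out = 106, [Na⁺]_in = 18.6 mM.
E_new = (24.3/1)·ln(106/18.6) = 24.30 · (1.7403) = 42.29 mV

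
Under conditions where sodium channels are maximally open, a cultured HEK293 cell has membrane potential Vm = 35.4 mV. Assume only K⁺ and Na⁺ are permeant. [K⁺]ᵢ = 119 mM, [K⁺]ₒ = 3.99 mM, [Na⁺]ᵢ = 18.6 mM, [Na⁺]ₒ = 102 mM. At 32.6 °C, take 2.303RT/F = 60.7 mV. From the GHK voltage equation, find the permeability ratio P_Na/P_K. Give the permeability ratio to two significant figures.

Let α = P_Na/P_K. GHK: Vm = 60.7·log₁₀[(Kₒ + α·Naₒ)/(Kᵢ + α·Naᵢ)].
10^(Vm/60.7) = 10^(35.4/60.7) = 3.83
So 3.83·(Kᵢ + α·Naᵢ) = Kₒ + α·Naₒ → α = (3.83·119.0 − 3.99) / (102.0 − 3.83·18.6)
α = (455.8 − 3.99) / (102.0 − 71.24) = 451.8/30.76 = 14.69

15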